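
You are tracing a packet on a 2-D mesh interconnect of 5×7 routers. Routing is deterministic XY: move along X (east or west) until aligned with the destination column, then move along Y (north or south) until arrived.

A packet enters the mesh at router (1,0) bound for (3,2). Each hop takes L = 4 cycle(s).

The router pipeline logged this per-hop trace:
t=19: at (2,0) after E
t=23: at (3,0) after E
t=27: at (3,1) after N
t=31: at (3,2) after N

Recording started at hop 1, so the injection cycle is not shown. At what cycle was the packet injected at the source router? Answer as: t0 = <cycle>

cyc[1] = 19 and cyc[k] = t0 + k·L for every k.
t0 = cyc[1] − L = 19 − 4 = 15.

t0 = 15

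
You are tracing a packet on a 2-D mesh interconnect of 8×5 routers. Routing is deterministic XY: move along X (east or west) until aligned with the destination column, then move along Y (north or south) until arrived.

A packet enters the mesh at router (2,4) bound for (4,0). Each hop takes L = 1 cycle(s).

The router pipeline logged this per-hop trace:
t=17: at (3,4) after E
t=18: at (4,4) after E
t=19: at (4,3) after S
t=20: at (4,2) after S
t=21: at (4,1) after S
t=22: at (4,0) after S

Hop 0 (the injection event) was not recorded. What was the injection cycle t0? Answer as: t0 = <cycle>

t0 = 16

The first recorded entry is hop 1 at cycle 17.
Therefore t0 = 17 − L = 16.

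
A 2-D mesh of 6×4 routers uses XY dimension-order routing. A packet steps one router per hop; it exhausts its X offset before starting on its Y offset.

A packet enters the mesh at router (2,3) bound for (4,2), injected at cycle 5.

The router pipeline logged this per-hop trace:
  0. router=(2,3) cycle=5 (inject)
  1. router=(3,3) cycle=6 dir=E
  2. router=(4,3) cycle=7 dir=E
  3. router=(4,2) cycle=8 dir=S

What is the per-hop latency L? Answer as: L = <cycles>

Between hops 0 and 1 the cycle counter advances 6 − 5 = 1.
Per-hop latency L = Δcyc = 1.

L = 1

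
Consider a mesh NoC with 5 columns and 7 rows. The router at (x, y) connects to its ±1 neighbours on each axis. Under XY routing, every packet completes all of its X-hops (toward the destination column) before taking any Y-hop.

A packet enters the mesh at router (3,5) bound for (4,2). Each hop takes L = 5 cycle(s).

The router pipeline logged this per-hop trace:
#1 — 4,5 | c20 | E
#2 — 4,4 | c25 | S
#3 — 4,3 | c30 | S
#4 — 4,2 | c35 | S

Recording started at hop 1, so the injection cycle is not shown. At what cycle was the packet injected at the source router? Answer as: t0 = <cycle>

Hop 1 reached at cycle 20; hop k is at t0 + k·L.
Subtract one hop: t0 = 20 − 5 = 15.

t0 = 15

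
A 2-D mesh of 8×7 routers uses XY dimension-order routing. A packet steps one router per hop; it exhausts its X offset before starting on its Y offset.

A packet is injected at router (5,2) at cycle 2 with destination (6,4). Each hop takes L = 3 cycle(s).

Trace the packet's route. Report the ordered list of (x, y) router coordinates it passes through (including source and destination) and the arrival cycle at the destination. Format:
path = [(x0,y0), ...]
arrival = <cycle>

[0] x=5 y=2 t=2
[1] x=6 y=2 t=5 →E
[2] x=6 y=3 t=8 →N
[3] x=6 y=4 t=11 →N

path = [(5,2), (6,2), (6,3), (6,4)]
arrival = 11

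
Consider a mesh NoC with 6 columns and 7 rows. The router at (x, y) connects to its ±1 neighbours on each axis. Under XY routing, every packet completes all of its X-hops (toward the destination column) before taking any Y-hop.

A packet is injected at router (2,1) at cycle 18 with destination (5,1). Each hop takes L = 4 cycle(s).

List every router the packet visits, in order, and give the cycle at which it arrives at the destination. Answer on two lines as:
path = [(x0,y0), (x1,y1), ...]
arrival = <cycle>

src (2,1)  cyc=18
E→(3,1)  cyc=22
E→(4,1)  cyc=26
E→(5,1)  cyc=30

path = [(2,1), (3,1), (4,1), (5,1)]
arrival = 30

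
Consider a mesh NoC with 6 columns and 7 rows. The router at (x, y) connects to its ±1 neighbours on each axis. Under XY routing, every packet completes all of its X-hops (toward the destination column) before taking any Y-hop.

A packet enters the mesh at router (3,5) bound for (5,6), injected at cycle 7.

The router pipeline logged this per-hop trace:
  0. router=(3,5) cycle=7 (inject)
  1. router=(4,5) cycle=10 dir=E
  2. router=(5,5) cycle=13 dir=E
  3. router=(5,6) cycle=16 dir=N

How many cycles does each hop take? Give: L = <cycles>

L = 3

Δcyc across hop 0→1: 10 − 7 = 3.
That increment is L by definition: L = 3.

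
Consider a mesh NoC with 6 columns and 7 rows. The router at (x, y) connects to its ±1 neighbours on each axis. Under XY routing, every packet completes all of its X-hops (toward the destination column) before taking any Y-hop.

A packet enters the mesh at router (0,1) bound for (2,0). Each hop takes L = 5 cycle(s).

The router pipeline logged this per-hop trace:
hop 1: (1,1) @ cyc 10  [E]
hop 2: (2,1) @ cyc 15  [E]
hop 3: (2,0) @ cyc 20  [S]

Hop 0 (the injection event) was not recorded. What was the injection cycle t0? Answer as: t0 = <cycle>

The first recorded entry is hop 1 at cycle 10.
t0 = cyc[1] − L = 10 − 5 = 5.

t0 = 5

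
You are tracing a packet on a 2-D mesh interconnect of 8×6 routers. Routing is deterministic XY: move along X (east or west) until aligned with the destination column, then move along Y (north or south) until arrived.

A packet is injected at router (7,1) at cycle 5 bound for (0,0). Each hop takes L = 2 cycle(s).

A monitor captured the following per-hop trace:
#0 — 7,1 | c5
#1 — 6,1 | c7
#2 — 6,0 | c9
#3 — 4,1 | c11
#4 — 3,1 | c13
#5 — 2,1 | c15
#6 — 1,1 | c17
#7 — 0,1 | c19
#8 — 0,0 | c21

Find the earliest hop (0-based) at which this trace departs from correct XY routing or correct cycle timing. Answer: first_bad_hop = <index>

  1: Δx=-1 Δy=+0 Δt=2 [ok]
  2: Δx=+0 Δy=-1 Δt=2 [BAD: Y-move but x=6≠0]

first_bad_hop = 2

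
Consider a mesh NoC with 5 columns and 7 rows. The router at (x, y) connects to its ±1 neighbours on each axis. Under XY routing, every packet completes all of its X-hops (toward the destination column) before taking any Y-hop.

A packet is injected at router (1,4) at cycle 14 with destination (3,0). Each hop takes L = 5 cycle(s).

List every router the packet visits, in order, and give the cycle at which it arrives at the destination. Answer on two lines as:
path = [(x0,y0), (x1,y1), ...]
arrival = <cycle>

path = [(1,4), (2,4), (3,4), (3,3), (3,2), (3,1), (3,0)]
arrival = 44

[0] x=1 y=4 t=14
[1] x=2 y=4 t=19 →E
[2] x=3 y=4 t=24 →E
[3] x=3 y=3 t=29 →S
[4] x=3 y=2 t=34 →S
[5] x=3 y=1 t=39 →S
[6] x=3 y=0 t=44 →S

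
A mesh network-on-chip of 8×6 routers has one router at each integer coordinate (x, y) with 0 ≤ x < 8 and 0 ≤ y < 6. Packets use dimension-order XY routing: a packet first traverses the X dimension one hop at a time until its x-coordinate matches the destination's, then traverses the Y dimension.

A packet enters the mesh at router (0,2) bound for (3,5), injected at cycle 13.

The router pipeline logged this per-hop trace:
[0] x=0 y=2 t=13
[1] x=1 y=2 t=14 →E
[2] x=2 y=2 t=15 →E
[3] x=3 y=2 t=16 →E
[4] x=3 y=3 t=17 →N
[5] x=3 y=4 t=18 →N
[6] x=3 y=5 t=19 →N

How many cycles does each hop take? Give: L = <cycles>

From hop 0 (13) to hop 1 (14): +1 cycles.
Per-hop latency L = Δcyc = 1.

L = 1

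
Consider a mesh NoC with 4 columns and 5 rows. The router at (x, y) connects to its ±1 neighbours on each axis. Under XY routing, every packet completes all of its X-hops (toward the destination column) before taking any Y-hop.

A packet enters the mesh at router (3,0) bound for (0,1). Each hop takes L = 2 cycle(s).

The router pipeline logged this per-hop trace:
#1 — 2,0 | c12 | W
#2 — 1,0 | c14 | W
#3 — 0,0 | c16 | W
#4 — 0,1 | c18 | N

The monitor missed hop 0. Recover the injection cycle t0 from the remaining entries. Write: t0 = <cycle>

cyc[1] = 12 and cyc[k] = t0 + k·L for every k.
t0 = cyc[1] − L = 12 − 2 = 10.

t0 = 10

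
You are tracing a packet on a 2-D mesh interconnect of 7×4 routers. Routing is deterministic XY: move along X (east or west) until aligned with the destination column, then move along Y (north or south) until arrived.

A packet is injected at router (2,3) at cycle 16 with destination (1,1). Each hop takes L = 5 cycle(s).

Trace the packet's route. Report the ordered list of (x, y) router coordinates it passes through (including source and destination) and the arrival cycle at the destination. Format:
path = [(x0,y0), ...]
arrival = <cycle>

t=16: at (2,3)
t=21: at (1,3) after W
t=26: at (1,2) after S
t=31: at (1,1) after S

path = [(2,3), (1,3), (1,2), (1,1)]
arrival = 31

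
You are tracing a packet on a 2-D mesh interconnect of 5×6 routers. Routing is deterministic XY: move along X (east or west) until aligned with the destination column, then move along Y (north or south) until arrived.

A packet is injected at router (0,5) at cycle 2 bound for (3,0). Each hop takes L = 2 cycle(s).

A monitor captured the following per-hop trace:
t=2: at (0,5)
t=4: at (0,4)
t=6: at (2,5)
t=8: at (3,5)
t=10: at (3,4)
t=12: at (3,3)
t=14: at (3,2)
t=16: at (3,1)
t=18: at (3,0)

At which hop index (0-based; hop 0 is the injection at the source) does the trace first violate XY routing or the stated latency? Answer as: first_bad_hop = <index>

first_bad_hop = 1

hop 1: step (+0,-1), +2 cyc — BAD: Y-move but x=0≠3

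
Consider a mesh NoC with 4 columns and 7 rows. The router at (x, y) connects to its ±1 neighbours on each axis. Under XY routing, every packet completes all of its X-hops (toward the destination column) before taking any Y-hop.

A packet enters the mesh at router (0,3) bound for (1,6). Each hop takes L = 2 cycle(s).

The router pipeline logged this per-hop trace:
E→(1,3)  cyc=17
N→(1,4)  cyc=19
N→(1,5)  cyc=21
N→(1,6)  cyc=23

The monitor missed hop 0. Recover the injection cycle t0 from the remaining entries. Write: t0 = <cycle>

At hop 1 the cycle is 17; in general cyc_k = t0 + kL.
So t0 = 17 − 1·2 = 15.

t0 = 15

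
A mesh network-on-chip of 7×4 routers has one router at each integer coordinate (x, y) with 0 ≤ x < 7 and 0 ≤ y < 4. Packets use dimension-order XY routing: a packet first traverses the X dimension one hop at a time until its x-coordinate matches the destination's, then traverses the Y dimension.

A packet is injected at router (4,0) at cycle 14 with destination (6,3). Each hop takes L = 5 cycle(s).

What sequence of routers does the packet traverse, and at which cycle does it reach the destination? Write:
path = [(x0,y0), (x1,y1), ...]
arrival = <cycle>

  0. router=(4,0) cycle=14 (inject)
  1. router=(5,0) cycle=19 dir=E
  2. router=(6,0) cycle=24 dir=E
  3. router=(6,1) cycle=29 dir=N
  4. router=(6,2) cycle=34 dir=N
  5. router=(6,3) cycle=39 dir=N

path = [(4,0), (5,0), (6,0), (6,1), (6,2), (6,3)]
arrival = 39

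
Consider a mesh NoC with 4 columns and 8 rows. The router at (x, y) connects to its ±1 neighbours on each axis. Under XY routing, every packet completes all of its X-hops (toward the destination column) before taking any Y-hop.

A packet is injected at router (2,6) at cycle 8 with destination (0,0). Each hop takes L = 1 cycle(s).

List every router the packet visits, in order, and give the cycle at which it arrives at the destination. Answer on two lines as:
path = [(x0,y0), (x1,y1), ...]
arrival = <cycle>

path = [(2,6), (1,6), (0,6), (0,5), (0,4), (0,3), (0,2), (0,1), (0,0)]
arrival = 16

[0] x=2 y=6 t=8
[1] x=1 y=6 t=9 →W
[2] x=0 y=6 t=10 →W
[3] x=0 y=5 t=11 →S
[4] x=0 y=4 t=12 →S
[5] x=0 y=3 t=13 →S
[6] x=0 y=2 t=14 →S
[7] x=0 y=1 t=15 →S
[8] x=0 y=0 t=16 →S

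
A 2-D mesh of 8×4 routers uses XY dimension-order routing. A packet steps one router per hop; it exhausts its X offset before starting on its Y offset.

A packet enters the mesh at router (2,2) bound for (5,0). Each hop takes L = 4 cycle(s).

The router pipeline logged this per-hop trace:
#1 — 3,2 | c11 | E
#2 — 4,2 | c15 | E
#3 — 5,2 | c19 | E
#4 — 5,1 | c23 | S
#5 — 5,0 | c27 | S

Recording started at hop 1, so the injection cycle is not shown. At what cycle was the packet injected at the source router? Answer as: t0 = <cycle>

cyc[1] = 11 and cyc[k] = t0 + k·L for every k.
So t0 = 11 − 1·4 = 7.

t0 = 7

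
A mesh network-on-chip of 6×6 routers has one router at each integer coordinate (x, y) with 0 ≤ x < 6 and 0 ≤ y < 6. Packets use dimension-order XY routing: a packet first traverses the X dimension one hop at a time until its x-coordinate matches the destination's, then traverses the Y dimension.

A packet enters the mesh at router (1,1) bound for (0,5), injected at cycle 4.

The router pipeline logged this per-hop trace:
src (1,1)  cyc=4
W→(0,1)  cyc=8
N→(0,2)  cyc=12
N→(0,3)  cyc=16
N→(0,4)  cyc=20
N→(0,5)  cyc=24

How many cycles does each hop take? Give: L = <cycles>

Δcyc across hop 0→1: 8 − 4 = 4.
Per-hop latency L = Δcyc = 4.

L = 4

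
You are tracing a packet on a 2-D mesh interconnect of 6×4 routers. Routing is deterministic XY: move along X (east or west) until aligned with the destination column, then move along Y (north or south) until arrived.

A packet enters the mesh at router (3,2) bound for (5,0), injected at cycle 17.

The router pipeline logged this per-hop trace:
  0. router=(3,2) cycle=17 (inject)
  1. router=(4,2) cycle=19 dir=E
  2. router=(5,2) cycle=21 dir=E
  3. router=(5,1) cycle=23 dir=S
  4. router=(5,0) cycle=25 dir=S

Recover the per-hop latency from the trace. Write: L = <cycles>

L = 2

Between hops 0 and 1 the cycle counter advances 19 − 17 = 2.
Per-hop latency L = Δcyc = 2.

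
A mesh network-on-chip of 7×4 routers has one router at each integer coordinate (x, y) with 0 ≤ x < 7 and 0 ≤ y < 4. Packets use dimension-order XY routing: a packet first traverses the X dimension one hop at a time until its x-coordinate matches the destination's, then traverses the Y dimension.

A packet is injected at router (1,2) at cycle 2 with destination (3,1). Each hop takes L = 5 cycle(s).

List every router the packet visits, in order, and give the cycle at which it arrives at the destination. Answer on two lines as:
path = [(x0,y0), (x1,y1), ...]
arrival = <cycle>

hop 0: (1,2) @ cyc 2
hop 1: (2,2) @ cyc 7  [E]
hop 2: (3,2) @ cyc 12  [E]
hop 3: (3,1) @ cyc 17  [S]

path = [(1,2), (2,2), (3,2), (3,1)]
arrival = 17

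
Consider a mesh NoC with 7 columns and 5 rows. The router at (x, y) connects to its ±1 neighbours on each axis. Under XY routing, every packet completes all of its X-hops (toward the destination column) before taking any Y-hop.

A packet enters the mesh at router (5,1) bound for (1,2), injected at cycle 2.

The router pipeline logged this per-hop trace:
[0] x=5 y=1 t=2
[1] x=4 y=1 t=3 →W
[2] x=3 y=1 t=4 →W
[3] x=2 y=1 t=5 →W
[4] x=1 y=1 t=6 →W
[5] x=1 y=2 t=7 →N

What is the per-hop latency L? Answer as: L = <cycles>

From hop 0 (2) to hop 1 (3): +1 cycles.
Per-hop latency L = Δcyc = 1.

L = 1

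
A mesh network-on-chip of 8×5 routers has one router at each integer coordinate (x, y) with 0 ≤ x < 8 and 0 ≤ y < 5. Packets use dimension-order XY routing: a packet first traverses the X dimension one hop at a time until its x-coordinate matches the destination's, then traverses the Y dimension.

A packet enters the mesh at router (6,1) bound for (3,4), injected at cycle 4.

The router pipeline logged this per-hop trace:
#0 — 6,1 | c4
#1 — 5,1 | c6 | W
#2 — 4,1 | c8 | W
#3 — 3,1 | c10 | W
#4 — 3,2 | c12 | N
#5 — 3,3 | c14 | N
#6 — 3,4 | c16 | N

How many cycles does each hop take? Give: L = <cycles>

L = 2

From hop 0 (4) to hop 1 (6): +2 cycles.
Per-hop latency L = Δcyc = 2.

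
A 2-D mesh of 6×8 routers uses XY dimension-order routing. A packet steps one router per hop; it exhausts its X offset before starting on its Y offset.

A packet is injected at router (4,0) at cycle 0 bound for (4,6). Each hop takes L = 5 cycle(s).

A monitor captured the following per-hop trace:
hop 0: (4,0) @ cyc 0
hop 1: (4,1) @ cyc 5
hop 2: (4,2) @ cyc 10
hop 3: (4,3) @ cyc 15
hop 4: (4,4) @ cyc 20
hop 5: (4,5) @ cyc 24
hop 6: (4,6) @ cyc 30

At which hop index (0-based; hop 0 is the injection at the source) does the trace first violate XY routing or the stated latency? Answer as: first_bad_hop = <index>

check 1→ d=(0,1) cyc+5: ok
check 2→ d=(0,1) cyc+5: ok
check 3→ d=(0,1) cyc+5: ok
check 4→ d=(0,1) cyc+5: ok
check 5→ d=(0,1) cyc+4: BAD: Δcyc=4≠L

first_bad_hop = 5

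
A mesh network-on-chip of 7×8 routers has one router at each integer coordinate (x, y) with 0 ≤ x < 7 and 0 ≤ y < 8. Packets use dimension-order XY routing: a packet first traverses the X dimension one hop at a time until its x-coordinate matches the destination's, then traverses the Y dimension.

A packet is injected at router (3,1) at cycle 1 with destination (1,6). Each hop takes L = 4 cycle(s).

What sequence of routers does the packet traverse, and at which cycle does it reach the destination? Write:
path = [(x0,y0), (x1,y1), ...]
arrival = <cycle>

[0] x=3 y=1 t=1
[1] x=2 y=1 t=5 →W
[2] x=1 y=1 t=9 →W
[3] x=1 y=2 t=13 →N
[4] x=1 y=3 t=17 →N
[5] x=1 y=4 t=21 →N
[6] x=1 y=5 t=25 →N
[7] x=1 y=6 t=29 →N

path = [(3,1), (2,1), (1,1), (1,2), (1,3), (1,4), (1,5), (1,6)]
arrival = 29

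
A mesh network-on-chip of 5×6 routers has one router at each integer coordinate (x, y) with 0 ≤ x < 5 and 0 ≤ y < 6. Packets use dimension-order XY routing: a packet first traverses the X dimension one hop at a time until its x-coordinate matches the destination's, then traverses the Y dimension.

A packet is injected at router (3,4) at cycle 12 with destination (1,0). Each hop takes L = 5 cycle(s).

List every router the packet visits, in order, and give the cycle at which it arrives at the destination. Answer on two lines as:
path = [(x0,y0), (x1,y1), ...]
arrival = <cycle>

t=12: at (3,4)
t=17: at (2,4) after W
t=22: at (1,4) after W
t=27: at (1,3) after S
t=32: at (1,2) after S
t=37: at (1,1) after S
t=42: at (1,0) after S

path = [(3,4), (2,4), (1,4), (1,3), (1,2), (1,1), (1,0)]
arrival = 42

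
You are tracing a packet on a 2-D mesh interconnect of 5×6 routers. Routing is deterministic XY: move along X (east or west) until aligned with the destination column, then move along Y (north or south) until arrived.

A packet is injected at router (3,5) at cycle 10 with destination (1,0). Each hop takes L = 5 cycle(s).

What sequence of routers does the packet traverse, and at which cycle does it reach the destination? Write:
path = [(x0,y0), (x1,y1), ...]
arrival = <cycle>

[0] x=3 y=5 t=10
[1] x=2 y=5 t=15 →W
[2] x=1 y=5 t=20 →W
[3] x=1 y=4 t=25 →S
[4] x=1 y=3 t=30 →S
[5] x=1 y=2 t=35 →S
[6] x=1 y=1 t=40 →S
[7] x=1 y=0 t=45 →S

path = [(3,5), (2,5), (1,5), (1,4), (1,3), (1,2), (1,1), (1,0)]
arrival = 45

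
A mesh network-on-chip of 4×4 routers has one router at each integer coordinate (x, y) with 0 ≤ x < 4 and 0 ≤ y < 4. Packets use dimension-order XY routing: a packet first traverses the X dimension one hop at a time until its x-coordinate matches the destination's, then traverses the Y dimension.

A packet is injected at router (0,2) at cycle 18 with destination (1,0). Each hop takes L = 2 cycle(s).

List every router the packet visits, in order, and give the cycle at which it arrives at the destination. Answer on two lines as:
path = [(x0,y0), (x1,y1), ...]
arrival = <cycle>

[0] x=0 y=2 t=18
[1] x=1 y=2 t=20 →E
[2] x=1 y=1 t=22 →S
[3] x=1 y=0 t=24 →S

path = [(0,2), (1,2), (1,1), (1,0)]
arrival = 24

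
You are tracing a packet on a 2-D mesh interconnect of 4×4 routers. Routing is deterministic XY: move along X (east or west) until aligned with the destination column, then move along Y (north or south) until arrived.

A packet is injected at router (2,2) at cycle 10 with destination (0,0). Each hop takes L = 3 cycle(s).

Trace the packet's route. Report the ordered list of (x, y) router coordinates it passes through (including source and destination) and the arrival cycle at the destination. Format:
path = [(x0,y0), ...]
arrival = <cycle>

[0] x=2 y=2 t=10
[1] x=1 y=2 t=13 →W
[2] x=0 y=2 t=16 →W
[3] x=0 y=1 t=19 →S
[4] x=0 y=0 t=22 →S

path = [(2,2), (1,2), (0,2), (0,1), (0,0)]
arrival = 22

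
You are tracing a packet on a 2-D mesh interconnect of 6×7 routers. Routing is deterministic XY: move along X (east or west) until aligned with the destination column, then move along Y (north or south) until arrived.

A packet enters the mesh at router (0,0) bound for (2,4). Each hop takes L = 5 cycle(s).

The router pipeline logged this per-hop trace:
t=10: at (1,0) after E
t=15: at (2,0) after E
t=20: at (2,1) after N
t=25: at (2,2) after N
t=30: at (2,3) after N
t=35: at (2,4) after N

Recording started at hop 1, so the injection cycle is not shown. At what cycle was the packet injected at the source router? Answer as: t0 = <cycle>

t0 = 5

cyc[1] = 10 and cyc[k] = t0 + k·L for every k.
t0 = cyc[1] − L = 10 − 5 = 5.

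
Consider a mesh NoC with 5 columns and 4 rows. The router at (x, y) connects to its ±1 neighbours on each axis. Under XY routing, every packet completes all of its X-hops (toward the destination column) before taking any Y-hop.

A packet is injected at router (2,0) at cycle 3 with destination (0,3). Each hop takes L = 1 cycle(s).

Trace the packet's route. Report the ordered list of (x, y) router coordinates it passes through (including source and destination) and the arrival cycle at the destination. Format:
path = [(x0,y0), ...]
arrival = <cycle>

path = [(2,0), (1,0), (0,0), (0,1), (0,2), (0,3)]
arrival = 8

hop 0: (2,0) @ cyc 3
hop 1: (1,0) @ cyc 4  [W]
hop 2: (0,0) @ cyc 5  [W]
hop 3: (0,1) @ cyc 6  [N]
hop 4: (0,2) @ cyc 7  [N]
hop 5: (0,3) @ cyc 8  [N]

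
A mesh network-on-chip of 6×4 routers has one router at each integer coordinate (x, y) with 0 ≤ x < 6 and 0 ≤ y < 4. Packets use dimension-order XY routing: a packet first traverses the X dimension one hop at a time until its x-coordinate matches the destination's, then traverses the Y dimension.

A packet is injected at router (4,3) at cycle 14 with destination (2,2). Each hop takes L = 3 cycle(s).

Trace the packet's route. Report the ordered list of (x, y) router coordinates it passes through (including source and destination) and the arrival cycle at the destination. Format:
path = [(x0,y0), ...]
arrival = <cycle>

src (4,3)  cyc=14
W→(3,3)  cyc=17
W→(2,3)  cyc=20
S→(2,2)  cyc=23

path = [(4,3), (3,3), (2,3), (2,2)]
arrival = 23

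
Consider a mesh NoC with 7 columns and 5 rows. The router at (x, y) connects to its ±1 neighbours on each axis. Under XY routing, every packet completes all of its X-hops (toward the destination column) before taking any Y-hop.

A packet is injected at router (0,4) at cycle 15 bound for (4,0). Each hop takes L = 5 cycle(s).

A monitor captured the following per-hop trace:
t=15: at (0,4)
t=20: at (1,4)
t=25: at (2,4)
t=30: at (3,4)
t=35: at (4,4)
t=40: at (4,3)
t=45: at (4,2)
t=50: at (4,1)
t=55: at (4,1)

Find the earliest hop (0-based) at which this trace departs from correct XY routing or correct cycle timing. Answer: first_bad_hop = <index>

[1] (+1,+0) / 5c ⇒ ok
[2] (+1,+0) / 5c ⇒ ok
[3] (+1,+0) / 5c ⇒ ok
[4] (+1,+0) / 5c ⇒ ok
[5] (+0,-1) / 5c ⇒ ok
[6] (+0,-1) / 5c ⇒ ok
[7] (+0,-1) / 5c ⇒ ok
[8] (+0,+0) / 5c ⇒ BAD: non-unit step

first_bad_hop = 8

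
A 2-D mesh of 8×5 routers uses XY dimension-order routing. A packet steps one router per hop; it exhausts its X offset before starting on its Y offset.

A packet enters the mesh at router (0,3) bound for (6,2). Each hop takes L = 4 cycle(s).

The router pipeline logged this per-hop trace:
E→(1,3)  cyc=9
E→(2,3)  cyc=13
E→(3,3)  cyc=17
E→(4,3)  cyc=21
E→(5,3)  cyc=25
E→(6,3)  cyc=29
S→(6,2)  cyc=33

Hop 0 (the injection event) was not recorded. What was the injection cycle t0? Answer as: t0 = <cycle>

The first recorded entry is hop 1 at cycle 9.
Subtract one hop: t0 = 9 − 4 = 5.

t0 = 5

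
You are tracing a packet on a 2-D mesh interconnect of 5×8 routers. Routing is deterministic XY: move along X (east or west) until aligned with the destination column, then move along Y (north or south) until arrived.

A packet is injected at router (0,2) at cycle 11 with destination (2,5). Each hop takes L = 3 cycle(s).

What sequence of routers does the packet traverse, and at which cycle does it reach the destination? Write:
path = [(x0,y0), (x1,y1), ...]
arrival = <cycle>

  0. router=(0,2) cycle=11 (inject)
  1. router=(1,2) cycle=14 dir=E
  2. router=(2,2) cycle=17 dir=E
  3. router=(2,3) cycle=20 dir=N
  4. router=(2,4) cycle=23 dir=N
  5. router=(2,5) cycle=26 dir=N

path = [(0,2), (1,2), (2,2), (2,3), (2,4), (2,5)]
arrival = 26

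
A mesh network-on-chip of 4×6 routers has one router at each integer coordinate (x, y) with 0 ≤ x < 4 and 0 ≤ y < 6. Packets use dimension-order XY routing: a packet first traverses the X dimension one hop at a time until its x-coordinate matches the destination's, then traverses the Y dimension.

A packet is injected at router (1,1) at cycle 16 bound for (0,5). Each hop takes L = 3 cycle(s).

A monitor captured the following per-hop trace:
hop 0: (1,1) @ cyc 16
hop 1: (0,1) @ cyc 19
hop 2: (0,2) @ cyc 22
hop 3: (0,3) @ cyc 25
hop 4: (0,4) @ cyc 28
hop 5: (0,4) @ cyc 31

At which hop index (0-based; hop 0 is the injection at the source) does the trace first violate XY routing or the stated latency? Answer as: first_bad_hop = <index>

hop 1: step (-1,+0), +3 cyc — ok
hop 2: step (+0,+1), +3 cyc — ok
hop 3: step (+0,+1), +3 cyc — ok
hop 4: step (+0,+1), +3 cyc — ok
hop 5: step (+0,+0), +3 cyc — BAD: non-unit step

first_bad_hop = 5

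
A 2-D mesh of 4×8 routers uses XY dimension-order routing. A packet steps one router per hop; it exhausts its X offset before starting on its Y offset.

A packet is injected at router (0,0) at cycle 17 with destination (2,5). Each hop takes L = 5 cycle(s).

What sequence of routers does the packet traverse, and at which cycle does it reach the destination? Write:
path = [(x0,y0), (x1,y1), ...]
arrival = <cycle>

path = [(0,0), (1,0), (2,0), (2,1), (2,2), (2,3), (2,4), (2,5)]
arrival = 52

#0 — 0,0 | c17
#1 — 1,0 | c22 | E
#2 — 2,0 | c27 | E
#3 — 2,1 | c32 | N
#4 — 2,2 | c37 | N
#5 — 2,3 | c42 | N
#6 — 2,4 | c47 | N
#7 — 2,5 | c52 | N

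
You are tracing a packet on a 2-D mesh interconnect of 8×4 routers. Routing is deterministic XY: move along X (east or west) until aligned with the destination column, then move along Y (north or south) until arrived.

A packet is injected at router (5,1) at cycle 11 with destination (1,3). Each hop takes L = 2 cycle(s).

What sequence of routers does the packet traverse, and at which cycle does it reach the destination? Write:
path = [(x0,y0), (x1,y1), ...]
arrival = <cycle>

t=11: at (5,1)
t=13: at (4,1) after W
t=15: at (3,1) after W
t=17: at (2,1) after W
t=19: at (1,1) after W
t=21: at (1,2) after N
t=23: at (1,3) after N

path = [(5,1), (4,1), (3,1), (2,1), (1,1), (1,2), (1,3)]
arrival = 23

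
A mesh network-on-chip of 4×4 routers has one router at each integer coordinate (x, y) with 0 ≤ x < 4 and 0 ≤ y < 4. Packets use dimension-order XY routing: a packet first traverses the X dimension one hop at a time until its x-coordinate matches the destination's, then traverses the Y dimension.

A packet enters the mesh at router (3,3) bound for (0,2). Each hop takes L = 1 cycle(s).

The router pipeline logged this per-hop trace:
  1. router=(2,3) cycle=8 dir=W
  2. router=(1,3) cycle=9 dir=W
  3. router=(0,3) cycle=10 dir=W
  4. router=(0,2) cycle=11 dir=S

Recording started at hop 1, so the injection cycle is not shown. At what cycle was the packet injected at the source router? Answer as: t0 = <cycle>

t0 = 7

cyc[1] = 8 and cyc[k] = t0 + k·L for every k.
Therefore t0 = 8 − L = 7.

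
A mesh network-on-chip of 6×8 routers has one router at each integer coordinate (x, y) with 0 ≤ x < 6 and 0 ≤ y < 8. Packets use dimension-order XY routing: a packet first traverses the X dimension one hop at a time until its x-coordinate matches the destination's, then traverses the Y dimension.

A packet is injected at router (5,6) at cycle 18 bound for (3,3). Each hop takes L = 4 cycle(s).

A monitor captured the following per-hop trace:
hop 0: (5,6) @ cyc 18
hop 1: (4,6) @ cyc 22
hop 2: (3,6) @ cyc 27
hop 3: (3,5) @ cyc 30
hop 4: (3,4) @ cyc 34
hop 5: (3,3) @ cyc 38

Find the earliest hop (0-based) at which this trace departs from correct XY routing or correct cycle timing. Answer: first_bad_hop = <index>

first_bad_hop = 2

check 1→ d=(-1,0) cyc+4: ok
check 2→ d=(-1,0) cyc+5: BAD: Δcyc=5≠L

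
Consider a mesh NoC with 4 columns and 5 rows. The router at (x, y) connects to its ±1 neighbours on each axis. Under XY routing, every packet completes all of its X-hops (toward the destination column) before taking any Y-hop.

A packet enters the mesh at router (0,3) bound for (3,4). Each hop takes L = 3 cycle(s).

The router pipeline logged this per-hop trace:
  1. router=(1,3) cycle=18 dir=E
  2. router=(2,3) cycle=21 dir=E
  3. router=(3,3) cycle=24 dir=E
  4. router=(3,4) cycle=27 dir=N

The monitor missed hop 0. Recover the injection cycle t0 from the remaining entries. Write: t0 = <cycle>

The first recorded entry is hop 1 at cycle 18.
Subtract one hop: t0 = 18 − 3 = 15.

t0 = 15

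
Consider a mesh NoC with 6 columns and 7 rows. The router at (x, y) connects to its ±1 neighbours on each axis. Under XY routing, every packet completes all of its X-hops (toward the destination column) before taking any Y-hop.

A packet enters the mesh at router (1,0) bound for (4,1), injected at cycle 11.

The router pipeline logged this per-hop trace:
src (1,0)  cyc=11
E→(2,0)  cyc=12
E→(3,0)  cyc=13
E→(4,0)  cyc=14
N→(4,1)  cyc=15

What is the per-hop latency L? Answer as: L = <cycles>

L = 1

Between hops 0 and 1 the cycle counter advances 12 − 11 = 1.
Each hop adds L, hence L = 1.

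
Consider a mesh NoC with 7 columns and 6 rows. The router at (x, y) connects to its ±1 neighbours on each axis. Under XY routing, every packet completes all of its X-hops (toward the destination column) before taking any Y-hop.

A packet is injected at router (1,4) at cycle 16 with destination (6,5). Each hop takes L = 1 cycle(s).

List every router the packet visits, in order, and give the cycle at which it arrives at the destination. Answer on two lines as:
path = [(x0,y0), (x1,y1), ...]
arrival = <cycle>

path = [(1,4), (2,4), (3,4), (4,4), (5,4), (6,4), (6,5)]
arrival = 22

hop 0: (1,4) @ cyc 16
hop 1: (2,4) @ cyc 17  [E]
hop 2: (3,4) @ cyc 18  [E]
hop 3: (4,4) @ cyc 19  [E]
hop 4: (5,4) @ cyc 20  [E]
hop 5: (6,4) @ cyc 21  [E]
hop 6: (6,5) @ cyc 22  [N]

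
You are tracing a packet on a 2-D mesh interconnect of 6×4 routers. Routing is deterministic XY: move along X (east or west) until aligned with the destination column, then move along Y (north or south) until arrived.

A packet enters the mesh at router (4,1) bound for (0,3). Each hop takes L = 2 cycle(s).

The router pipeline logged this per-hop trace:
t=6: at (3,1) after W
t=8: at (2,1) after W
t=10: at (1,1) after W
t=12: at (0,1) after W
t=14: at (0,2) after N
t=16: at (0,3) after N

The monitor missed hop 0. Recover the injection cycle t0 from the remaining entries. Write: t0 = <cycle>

t0 = 4

At hop 1 the cycle is 6; in general cyc_k = t0 + kL.
t0 = cyc[1] − L = 6 − 2 = 4.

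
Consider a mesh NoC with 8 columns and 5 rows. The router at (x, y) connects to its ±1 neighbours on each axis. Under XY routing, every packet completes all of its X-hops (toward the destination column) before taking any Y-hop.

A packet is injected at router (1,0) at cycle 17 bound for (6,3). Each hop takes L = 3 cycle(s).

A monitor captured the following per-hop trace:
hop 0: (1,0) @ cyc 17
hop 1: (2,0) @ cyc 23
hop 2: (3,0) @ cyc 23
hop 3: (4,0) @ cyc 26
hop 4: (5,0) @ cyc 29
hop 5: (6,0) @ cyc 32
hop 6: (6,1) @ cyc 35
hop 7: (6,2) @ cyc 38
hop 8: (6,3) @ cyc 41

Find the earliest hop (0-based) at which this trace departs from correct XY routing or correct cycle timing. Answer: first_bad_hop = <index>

first_bad_hop = 1

  1: Δx=+1 Δy=+0 Δt=6 [BAD: Δcyc=6≠L]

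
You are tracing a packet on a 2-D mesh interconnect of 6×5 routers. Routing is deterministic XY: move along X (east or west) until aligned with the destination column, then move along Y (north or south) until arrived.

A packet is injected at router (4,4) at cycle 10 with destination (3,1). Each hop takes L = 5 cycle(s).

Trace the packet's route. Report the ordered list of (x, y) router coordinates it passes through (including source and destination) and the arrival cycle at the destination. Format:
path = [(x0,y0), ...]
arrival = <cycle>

path = [(4,4), (3,4), (3,3), (3,2), (3,1)]
arrival = 30

#0 — 4,4 | c10
#1 — 3,4 | c15 | W
#2 — 3,3 | c20 | S
#3 — 3,2 | c25 | S
#4 — 3,1 | c30 | S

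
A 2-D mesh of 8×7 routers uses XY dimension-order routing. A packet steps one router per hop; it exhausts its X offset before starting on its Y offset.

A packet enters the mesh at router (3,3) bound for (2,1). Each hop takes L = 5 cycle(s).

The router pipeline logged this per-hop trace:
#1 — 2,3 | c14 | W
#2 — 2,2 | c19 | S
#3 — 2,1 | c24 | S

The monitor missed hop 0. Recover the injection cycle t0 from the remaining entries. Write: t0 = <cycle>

cyc[1] = 14 and cyc[k] = t0 + k·L for every k.
Subtract one hop: t0 = 14 − 5 = 9.

t0 = 9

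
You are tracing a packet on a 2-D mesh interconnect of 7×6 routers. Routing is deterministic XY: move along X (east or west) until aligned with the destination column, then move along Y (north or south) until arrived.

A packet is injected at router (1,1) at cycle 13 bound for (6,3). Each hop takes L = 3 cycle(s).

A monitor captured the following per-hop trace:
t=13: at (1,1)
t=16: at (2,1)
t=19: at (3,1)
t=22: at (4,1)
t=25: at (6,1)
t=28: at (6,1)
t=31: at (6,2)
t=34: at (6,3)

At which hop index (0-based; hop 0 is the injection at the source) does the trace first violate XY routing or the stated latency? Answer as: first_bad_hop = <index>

  1: Δx=+1 Δy=+0 Δt=3 [ok]
  2: Δx=+1 Δy=+0 Δt=3 [ok]
  3: Δx=+1 Δy=+0 Δt=3 [ok]
  4: Δx=+2 Δy=+0 Δt=3 [BAD: non-unit step]

first_bad_hop = 4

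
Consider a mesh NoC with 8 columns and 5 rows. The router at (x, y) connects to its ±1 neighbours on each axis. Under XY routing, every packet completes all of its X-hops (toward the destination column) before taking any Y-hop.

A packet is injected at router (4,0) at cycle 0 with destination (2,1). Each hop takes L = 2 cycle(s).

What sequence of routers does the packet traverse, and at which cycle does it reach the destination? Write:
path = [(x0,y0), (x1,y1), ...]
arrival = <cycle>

path = [(4,0), (3,0), (2,0), (2,1)]
arrival = 6

src (4,0)  cyc=0
W→(3,0)  cyc=2
W→(2,0)  cyc=4
N→(2,1)  cyc=6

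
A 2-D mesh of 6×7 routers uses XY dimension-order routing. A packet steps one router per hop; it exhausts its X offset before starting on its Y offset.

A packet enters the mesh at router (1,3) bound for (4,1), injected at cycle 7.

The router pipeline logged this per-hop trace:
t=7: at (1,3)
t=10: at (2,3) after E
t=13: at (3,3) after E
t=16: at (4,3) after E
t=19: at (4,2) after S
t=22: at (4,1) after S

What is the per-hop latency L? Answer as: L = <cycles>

L = 3

From hop 0 (7) to hop 1 (10): +3 cycles.
That increment is L by definition: L = 3.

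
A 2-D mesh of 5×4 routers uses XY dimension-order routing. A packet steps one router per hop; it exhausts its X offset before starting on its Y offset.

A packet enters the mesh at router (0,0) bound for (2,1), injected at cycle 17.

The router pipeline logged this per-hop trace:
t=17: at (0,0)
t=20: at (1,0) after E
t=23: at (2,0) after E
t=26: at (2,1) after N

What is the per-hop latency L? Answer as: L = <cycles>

L = 3

cyc[1] − cyc[0] = 20 − 17 = 3.
Per-hop latency L = Δcyc = 3.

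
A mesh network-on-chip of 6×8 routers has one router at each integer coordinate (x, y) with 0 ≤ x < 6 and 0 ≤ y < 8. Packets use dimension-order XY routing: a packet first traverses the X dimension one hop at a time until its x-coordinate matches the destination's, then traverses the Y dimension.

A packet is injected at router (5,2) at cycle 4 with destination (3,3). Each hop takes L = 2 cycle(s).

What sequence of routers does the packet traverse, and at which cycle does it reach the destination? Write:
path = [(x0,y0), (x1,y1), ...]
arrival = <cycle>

t=4: at (5,2)
t=6: at (4,2) after W
t=8: at (3,2) after W
t=10: at (3,3) after N

path = [(5,2), (4,2), (3,2), (3,3)]
arrival = 10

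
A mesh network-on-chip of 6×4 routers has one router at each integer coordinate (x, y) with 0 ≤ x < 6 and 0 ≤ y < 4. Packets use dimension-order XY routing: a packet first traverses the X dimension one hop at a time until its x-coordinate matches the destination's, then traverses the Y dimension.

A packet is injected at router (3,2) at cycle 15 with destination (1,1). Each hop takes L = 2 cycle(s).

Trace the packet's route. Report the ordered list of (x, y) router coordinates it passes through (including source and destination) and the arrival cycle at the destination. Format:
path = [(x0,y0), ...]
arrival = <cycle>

path = [(3,2), (2,2), (1,2), (1,1)]
arrival = 21

t=15: at (3,2)
t=17: at (2,2) after W
t=19: at (1,2) after W
t=21: at (1,1) after S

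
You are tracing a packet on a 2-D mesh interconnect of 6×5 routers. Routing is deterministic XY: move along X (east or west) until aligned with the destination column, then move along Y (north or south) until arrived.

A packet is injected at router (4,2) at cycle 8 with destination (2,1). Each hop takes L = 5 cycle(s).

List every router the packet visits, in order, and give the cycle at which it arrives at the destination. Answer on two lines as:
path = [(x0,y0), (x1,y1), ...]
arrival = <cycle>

path = [(4,2), (3,2), (2,2), (2,1)]
arrival = 23

  0. router=(4,2) cycle=8 (inject)
  1. router=(3,2) cycle=13 dir=W
  2. router=(2,2) cycle=18 dir=W
  3. router=(2,1) cycle=23 dir=S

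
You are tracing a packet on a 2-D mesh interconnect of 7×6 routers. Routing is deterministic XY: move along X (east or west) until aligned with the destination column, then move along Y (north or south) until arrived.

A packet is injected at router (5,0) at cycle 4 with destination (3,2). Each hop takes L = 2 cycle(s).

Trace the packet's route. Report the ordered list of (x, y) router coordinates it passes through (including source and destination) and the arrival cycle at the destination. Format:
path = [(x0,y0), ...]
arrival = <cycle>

path = [(5,0), (4,0), (3,0), (3,1), (3,2)]
arrival = 12

src (5,0)  cyc=4
W→(4,0)  cyc=6
W→(3,0)  cyc=8
N→(3,1)  cyc=10
N→(3,2)  cyc=12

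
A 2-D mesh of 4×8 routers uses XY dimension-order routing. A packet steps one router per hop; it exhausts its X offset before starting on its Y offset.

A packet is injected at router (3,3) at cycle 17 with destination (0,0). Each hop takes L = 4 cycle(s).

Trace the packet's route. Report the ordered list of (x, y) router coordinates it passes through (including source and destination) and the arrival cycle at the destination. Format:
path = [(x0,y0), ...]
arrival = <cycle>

path = [(3,3), (2,3), (1,3), (0,3), (0,2), (0,1), (0,0)]
arrival = 41

src (3,3)  cyc=17
W→(2,3)  cyc=21
W→(1,3)  cyc=25
W→(0,3)  cyc=29
S→(0,2)  cyc=33
S→(0,1)  cyc=37
S→(0,0)  cyc=41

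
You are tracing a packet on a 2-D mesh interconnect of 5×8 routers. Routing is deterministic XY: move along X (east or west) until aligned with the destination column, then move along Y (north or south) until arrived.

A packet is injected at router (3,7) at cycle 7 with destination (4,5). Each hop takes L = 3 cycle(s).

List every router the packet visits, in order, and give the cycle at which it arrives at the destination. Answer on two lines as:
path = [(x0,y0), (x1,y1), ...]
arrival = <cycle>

t=7: at (3,7)
t=10: at (4,7) after E
t=13: at (4,6) after S
t=16: at (4,5) after S

path = [(3,7), (4,7), (4,6), (4,5)]
arrival = 16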